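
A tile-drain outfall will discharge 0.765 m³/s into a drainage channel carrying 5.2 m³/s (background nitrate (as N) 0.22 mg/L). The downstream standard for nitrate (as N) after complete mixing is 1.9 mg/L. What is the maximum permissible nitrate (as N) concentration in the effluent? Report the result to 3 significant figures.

At the limit, (Qr·Cr + Qe·Cₑ)/(Qr + Qe) = 1.9:
Cₑ = (5.965·1.9 − 5.200·0.2200) / 0.7650 = 13.32 mg/L.

13.3 mg/L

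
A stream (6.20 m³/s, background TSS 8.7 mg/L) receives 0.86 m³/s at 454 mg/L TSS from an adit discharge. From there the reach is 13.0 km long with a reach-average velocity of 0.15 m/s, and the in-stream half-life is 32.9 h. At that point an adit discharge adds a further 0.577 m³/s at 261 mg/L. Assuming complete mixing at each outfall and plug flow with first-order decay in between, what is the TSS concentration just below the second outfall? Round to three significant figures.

54.8 mg/L

After mixing, C = (6.200·8.700 + 0.8600·454.0) / 7.060 = 444.4/7.060 = 62.94 mg/L; combined flow 7.060 m³/s.
Travel time t = 13.0·1000 / 0.15 = 86670 s = 24.07 h.
Half-life 32.9 h → k = ln 2 / 32.9 = 0.02107 h⁻¹ = 0.5056 d⁻¹.
First-order decay: C = 62.94·exp(−k·t) = 62.94·0.6022 = 37.90 mg/L.
At the second outfall, C = (7.060·37.90 + 0.5770·261.0) / (7.060 + 0.5770) = 54.76 mg/L.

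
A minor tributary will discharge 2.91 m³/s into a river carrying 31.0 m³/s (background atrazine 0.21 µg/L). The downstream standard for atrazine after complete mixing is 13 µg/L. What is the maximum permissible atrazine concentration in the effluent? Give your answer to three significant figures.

149 µg/L

At the limit, (Qr·Cr + Qe·Cₑ)/(Qr + Qe) = 13:
Cₑ = (33.91·13 − 31.00·0.2100) / 2.910 = 149.3 µg/L.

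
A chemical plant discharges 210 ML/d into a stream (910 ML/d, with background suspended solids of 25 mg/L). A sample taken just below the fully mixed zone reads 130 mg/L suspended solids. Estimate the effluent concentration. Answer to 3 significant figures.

Mass balance: 910.0·25.00 + 210.0·Cₑ = 1120·130.0
→ Cₑ = (1120·130.0 − 910.0·25.00) / 210.0 = 585.0 mg/L.

585 mg/L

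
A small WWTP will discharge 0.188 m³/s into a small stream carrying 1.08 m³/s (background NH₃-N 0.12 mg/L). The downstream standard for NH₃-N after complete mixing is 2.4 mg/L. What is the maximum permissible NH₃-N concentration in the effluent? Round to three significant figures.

15.5 mg/L

At the limit, (Qr·Cr + Qe·Cₑ)/(Qr + Qe) = 2.4:
Cₑ = (1.268·2.4 − 1.080·0.1200) / 0.1880 = 15.50 mg/L.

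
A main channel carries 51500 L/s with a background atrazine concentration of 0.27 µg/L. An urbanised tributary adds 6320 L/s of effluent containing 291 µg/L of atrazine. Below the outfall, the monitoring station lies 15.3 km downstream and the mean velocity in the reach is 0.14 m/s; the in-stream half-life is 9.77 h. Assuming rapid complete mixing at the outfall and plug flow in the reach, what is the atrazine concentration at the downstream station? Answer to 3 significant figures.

3.72 µg/L

Flow-weighted average: C = (51500·0.2700 + 6320·291.0) / 57820 = 1853000/57820 = 32.05 µg/L.
Travel time t = 15.3·1000 / 0.14 = 109300 s = 30.36 h.
Half-life 9.77 h → k = ln 2 / 9.77 = 0.07095 h⁻¹ = 1.703 d⁻¹.
After decay, C = 32.05 × e^(−kt) = 32.05 × 0.1161 = 3.719 µg/L.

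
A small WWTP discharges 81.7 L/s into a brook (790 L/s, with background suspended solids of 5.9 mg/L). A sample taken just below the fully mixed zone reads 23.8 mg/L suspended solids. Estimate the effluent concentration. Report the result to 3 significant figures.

197 mg/L

Mass balance: 790.0·5.900 + 81.70·Cₑ = 871.7·23.80
→ Cₑ = (871.7·23.80 − 790.0·5.900) / 81.70 = 196.9 mg/L.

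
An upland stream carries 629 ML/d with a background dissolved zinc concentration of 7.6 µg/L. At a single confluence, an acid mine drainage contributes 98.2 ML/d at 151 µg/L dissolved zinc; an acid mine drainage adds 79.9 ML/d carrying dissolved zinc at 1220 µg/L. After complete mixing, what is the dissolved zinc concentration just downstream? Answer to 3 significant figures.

145 µg/L

After mixing, C = (629.0·7.600 + 98.20·151.0 + 79.90·1220) / 807.1 = 117100/807.1 = 145.1 µg/L.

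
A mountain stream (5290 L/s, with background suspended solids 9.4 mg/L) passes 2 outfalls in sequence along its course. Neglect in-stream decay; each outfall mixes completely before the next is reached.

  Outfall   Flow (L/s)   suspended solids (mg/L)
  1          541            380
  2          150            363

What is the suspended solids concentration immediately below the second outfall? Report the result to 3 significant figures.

Below outfall 1: Q → 5831 L/s, C = (5290·9.400 + 541.0·380.0)/5831 = 43.78 mg/L.
Below outfall 2: Q → 5981 L/s, C = (5831·43.78 + 150.0·363.0)/5981 = 51.79 mg/L.

51.8 mg/L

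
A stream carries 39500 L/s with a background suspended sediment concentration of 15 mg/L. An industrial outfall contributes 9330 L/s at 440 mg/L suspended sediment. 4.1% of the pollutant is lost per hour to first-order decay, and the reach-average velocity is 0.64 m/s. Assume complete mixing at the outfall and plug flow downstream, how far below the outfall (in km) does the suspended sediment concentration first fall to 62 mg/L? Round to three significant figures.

24.2 km

Mass balance: C = (39500·15.00 + 9330·440.0) / 48830 = 4698000/48830 = 96.21 mg/L.
4.1%/h lost → k = −ln(1 − 0.041) = 0.04186 h⁻¹.
Set 96.21·exp(−k·t) = 62 → t = ln(96.21/62)/k = 37780 s = 10.49 h.
Distance = v·t = 0.64·37780 = 24180 m = 24.18 km.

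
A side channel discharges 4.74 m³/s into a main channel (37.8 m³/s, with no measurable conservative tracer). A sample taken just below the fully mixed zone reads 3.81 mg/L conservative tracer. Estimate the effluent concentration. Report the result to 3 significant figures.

Mass balance: 37.80·0 + 4.740·Cₑ = 42.54·3.810
→ Cₑ = (42.54·3.810 − 37.80·0) / 4.740 = 34.19 mg/L.

34.2 mg/L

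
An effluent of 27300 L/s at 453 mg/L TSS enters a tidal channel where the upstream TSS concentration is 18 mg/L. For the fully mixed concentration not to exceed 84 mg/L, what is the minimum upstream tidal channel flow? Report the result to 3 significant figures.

Set C_mix = 84: (Q·18.00 + 27300·453.0) / (Q + 27300) = 84
→ Q = 27300·(453.0 − 84)/(84 − 18.00) = 152600 L/s.

153000 L/s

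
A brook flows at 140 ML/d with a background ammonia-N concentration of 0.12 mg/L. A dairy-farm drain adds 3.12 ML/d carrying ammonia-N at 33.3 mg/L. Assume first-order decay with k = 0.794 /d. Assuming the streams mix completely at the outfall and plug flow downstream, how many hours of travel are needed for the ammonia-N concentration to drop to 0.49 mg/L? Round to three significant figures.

16.4 h

Flow-weighted average: C = (140.0·0.1200 + 3.120·33.30) / 143.1 = 120.7/143.1 = 0.8433 mg/L.
0.8433·exp(−k·t) = 0.49 → t = ln(0.8433/0.49)/k = 59080 s = 16.41 h.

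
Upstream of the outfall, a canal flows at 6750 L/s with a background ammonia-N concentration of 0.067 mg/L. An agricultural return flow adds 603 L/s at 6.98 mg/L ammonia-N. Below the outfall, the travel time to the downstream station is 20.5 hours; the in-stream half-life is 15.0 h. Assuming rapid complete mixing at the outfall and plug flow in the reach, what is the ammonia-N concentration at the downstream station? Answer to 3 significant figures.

Conservation of mass: C = (6750·0.06700 + 603.0·6.980) / 7353 = 4661/7353 = 0.6339 mg/L.
Half-life 15.0 h → k = ln 2 / 15.0 = 0.04621 h⁻¹ = 1.109 d⁻¹.
Decay over the reach: 0.6339·exp(−kt) = 0.6339·0.3878 = 0.2458 mg/L.

0.246 mg/L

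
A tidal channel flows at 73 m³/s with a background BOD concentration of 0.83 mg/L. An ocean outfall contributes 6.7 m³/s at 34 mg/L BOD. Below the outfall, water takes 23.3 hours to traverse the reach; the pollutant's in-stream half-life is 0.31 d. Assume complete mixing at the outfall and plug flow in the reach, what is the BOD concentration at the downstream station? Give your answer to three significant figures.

After mixing, C = (73.00·0.8300 + 6.700·34.00) / 79.70 = 288.4/79.70 = 3.618 mg/L.
Half-life 0.31 d → k = ln 2 / 0.31 = 2.236 d⁻¹.
Decay over the reach: 3.618·exp(−kt) = 3.618·0.1141 = 0.4128 mg/L.

0.413 mg/L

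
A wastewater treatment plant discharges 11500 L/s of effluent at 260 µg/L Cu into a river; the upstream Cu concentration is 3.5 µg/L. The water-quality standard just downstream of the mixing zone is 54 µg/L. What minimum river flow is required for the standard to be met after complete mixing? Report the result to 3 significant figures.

46900 L/s

Set C_mix = 54: (Q·3.500 + 11500·260.0) / (Q + 11500) = 54
→ Q = 11500·(260.0 − 54)/(54 − 3.500) = 46910 L/s.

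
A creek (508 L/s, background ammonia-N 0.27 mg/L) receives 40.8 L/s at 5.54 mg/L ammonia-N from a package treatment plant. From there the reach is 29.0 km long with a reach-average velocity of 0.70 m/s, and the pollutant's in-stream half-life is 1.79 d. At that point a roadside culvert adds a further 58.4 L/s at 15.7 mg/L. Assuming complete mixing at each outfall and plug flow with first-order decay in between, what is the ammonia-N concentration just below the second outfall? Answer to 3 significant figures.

2.01 mg/L

Mixed concentration C = ΣQC/ΣQ = (508.0·0.2700 + 40.80·5.540) / 548.8 = 363.2/548.8 = 0.6618 mg/L; combined flow 548.8 L/s.
Travel time t = 29.0·1000 / 0.70 = 41430 s = 11.51 h.
Half-life 1.79 d → k = ln 2 / 1.79 = 0.3872 d⁻¹.
Applying C = C₀e^(−kt): 0.6618 × 0.8305 = 0.5496 mg/L.
Second outfall: C = (548.8·0.5496 + 58.40·15.70)/607.2 = 2.007 mg/L.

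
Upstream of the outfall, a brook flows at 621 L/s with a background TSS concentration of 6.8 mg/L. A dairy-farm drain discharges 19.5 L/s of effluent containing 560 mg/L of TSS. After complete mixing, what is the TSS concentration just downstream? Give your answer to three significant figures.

23.6 mg/L

Mixed concentration C = ΣQC/ΣQ = (621.0·6.800 + 19.50·560.0) / 640.5 = 15140/640.5 = 23.64 mg/L.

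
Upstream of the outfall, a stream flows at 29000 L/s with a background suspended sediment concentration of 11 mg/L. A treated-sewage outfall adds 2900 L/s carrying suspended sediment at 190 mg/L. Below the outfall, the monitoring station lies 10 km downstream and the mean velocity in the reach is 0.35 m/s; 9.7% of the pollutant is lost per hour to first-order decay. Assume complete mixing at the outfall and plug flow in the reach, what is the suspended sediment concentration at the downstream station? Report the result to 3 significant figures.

Conservation of mass: C = (29000·11.00 + 2900·190.0) / 31900 = 870000/31900 = 27.27 mg/L.
Travel time t = 10·1000 / 0.35 = 28570 s = 7.937 h.
9.7%/h lost → k = −ln(1 − 0.097) = 0.1020 h⁻¹.
Applying C = C₀e^(−kt): 27.27 × 0.4450 = 12.14 mg/L.

12.1 mg/L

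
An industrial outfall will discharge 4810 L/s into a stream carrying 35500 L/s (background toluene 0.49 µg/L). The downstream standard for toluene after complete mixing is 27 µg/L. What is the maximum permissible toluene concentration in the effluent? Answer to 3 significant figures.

223 µg/L

At the limit, (Qr·Cr + Qe·Cₑ)/(Qr + Qe) = 27:
Cₑ = (40310·27 − 35500·0.4900) / 4810 = 222.7 µg/L.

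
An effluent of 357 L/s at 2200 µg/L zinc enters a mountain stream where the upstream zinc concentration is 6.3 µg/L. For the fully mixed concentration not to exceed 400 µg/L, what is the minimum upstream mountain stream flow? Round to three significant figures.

1630 L/s

Set C_mix = 400: (Q·6.300 + 357.0·2200) / (Q + 357.0) = 400
→ Q = 357.0·(2200 − 400)/(400 − 6.300) = 1632 L/s.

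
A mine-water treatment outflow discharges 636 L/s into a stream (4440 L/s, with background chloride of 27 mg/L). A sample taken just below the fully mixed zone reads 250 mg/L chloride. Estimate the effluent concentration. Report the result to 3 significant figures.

Mass balance: 4440·27.00 + 636.0·Cₑ = 5076·250.0
→ Cₑ = (5076·250.0 − 4440·27.00) / 636.0 = 1807 mg/L.

1810 mg/L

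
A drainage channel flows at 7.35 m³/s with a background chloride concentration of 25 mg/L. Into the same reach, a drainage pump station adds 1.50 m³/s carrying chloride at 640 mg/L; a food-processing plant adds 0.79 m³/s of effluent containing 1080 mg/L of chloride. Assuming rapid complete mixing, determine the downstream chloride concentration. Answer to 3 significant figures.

207 mg/L

Mass balance: C = (7.350·25.00 + 1.500·640.0 + 0.7900·1080) / 9.640 = 1997/9.640 = 207.2 mg/L.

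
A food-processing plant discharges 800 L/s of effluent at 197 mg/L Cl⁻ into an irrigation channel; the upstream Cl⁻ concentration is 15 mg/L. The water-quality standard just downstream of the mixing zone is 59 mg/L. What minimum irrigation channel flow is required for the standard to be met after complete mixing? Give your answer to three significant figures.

Set C_mix = 59: (Q·15.00 + 800.0·197.0) / (Q + 800.0) = 59
→ Q = 800.0·(197.0 − 59)/(59 − 15.00) = 2509 L/s.

2510 L/s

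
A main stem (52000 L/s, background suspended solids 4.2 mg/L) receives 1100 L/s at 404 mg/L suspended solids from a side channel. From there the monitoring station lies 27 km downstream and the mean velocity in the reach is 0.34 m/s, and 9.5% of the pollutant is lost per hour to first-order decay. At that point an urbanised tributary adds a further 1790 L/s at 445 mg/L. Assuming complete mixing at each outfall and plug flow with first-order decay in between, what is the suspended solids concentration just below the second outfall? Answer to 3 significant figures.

15.8 mg/L

Mixed concentration C = ΣQC/ΣQ = (52000·4.200 + 1100·404.0) / 53100 = 662800/53100 = 12.48 mg/L; combined flow 53100 L/s.
Travel time t = 27·1000 / 0.34 = 79410 s = 22.06 h.
9.5%/h lost → k = −ln(1 − 0.095) = 0.09982 h⁻¹.
Decay over the reach: 12.48·exp(−kt) = 12.48·0.1106 = 1.380 mg/L.
At the second outfall, C = (53100·1.380 + 1790·445.0) / (53100 + 1790) = 15.85 mg/L.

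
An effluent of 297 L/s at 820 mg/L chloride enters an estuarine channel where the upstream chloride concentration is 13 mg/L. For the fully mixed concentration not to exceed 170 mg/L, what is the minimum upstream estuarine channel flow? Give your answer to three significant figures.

1230 L/s

Set C_mix = 170: (Q·13.00 + 297.0·820.0) / (Q + 297.0) = 170
→ Q = 297.0·(820.0 − 170)/(170 − 13.00) = 1230 L/s.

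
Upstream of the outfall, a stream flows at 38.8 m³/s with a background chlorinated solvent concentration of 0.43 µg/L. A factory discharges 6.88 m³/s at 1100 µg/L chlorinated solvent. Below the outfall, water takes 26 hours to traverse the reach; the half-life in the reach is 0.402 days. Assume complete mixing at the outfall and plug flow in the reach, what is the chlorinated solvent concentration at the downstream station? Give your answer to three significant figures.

Mixed concentration C = ΣQC/ΣQ = (38.80·0.4300 + 6.880·1100) / 45.68 = 7585/45.68 = 166.0 µg/L.
Half-life 0.402 d → k = ln 2 / 0.402 = 1.724 d⁻¹.
Decay over the reach: 166.0·exp(−kt) = 166.0·0.1544 = 25.64 µg/L.

25.6 µg/L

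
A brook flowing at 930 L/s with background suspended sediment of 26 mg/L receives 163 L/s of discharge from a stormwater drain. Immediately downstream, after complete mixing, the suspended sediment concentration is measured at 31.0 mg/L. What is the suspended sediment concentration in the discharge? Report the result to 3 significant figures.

Mass balance: 930.0·26.00 + 163.0·Cₑ = 1093·31.00
→ Cₑ = (1093·31.00 − 930.0·26.00) / 163.0 = 59.53 mg/L.

59.5 mg/L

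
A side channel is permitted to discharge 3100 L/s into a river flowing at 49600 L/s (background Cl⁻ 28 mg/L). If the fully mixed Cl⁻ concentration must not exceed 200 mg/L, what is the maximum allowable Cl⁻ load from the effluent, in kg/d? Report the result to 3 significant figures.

Mass balance at the limit: 49600·28.00 + 3100·Cₑ = 52700·200 → Cₑ = 2952 mg/L.
3100 L/s = 3.100 m³/s. Load = 3.100 m³/s × 2952 g/m³ × 86 400 s/d = 790700 kg/d.

791000 kg/d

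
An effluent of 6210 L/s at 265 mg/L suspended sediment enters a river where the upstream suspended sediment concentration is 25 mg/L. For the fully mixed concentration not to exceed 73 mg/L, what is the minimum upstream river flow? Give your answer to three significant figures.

24800 L/s

Set C_mix = 73: (Q·25.00 + 6210·265.0) / (Q + 6210) = 73
→ Q = 6210·(265.0 − 73)/(73 − 25.00) = 24840 L/s.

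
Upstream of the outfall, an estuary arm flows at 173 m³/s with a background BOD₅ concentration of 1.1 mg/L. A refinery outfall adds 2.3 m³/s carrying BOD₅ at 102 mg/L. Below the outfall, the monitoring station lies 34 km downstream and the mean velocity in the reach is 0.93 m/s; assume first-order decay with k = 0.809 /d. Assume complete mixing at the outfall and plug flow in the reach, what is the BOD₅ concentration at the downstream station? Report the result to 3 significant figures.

1.72 mg/L

Flow-weighted average: C = (173.0·1.100 + 2.300·102.0) / 175.3 = 424.9/175.3 = 2.424 mg/L.
Travel time t = 34·1000 / 0.93 = 36560 s = 10.16 h.
First-order decay: C = 2.424·exp(−k·t) = 2.424·0.7101 = 1.721 mg/L.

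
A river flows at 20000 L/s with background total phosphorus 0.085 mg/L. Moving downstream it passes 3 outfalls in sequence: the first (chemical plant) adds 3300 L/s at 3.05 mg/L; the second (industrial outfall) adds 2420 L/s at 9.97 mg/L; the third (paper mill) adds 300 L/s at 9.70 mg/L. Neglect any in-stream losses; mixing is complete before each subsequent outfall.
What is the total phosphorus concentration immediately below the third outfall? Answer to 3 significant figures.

Below outfall 1: Q → 23300 L/s, C = (20000·0.08500 + 3300·3.050)/23300 = 0.5049 mg/L.
Below outfall 2: Q → 25720 L/s, C = (23300·0.5049 + 2420·9.970)/25720 = 1.396 mg/L.
Below outfall 3: Q → 26020 L/s, C = (25720·1.396 + 300.0·9.700)/26020 = 1.491 mg/L.

1.49 mg/L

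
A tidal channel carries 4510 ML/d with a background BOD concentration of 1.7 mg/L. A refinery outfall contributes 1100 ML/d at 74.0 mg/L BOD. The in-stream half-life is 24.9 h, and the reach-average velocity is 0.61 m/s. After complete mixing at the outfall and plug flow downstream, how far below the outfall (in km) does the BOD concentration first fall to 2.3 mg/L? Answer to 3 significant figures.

After mixing, C = (4510·1.700 + 1100·74.00) / 5610 = 89070/5610 = 15.88 mg/L.
Half-life 24.9 h → k = ln 2 / 24.9 = 0.02784 h⁻¹ = 0.6681 d⁻¹.
Set 15.88·exp(−k·t) = 2.3 → t = ln(15.88/2.3)/k = 249800 s = 69.40 h.
Distance = v·t = 0.61·249800 = 152400 m = 152.4 km.

152 km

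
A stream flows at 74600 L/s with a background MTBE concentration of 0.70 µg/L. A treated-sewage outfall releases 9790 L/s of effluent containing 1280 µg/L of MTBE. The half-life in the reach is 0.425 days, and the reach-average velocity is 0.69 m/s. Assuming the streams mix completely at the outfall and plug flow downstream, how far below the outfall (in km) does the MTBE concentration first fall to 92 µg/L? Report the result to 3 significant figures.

Flow-weighted average: C = (74600·0.7000 + 9790·1280) / 84390 = 12580000/84390 = 149.1 µg/L.
Half-life 0.425 d → k = ln 2 / 0.425 = 1.631 d⁻¹.
Set 149.1·exp(−k·t) = 92 → t = ln(149.1/92)/k = 25580 s = 7.106 h.
Distance = v·t = 0.69·25580 = 17650 m = 17.65 km.

17.7 km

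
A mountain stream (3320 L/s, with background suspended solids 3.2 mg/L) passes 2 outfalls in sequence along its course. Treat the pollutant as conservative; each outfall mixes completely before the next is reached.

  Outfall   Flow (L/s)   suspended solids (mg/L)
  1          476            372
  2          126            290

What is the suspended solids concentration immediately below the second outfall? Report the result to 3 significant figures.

57.2 mg/L

After outfall 1: Q = 3320 + 476.0 = 3796 L/s; C = (3320·3.200 + 476.0·372.0)/3796 = 49.45 mg/L.
After outfall 2: Q = 3796 + 126.0 = 3922 L/s; C = (3796·49.45 + 126.0·290.0)/3922 = 57.17 mg/L.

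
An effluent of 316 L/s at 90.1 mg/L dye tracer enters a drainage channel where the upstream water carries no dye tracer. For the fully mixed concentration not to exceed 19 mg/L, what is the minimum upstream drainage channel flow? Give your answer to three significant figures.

1180 L/s

Set C_mix = 19: (Q·0 + 316.0·90.10) / (Q + 316.0) = 19
→ Q = 316.0·(90.10 − 19)/(19 − 0) = 1183 L/s.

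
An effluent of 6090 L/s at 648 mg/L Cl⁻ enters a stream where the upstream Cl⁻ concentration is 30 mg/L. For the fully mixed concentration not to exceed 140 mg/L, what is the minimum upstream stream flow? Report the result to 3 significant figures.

Set C_mix = 140: (Q·30.00 + 6090·648.0) / (Q + 6090) = 140
→ Q = 6090·(648.0 − 140)/(140 − 30.00) = 28120 L/s.

28100 L/s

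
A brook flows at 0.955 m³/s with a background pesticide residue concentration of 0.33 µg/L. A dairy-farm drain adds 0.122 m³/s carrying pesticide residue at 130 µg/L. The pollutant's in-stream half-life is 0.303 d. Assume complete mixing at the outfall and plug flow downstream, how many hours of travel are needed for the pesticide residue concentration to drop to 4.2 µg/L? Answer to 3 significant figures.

Mixed concentration C = ΣQC/ΣQ = (0.9550·0.3300 + 0.1220·130.0) / 1.077 = 16.18/1.077 = 15.02 µg/L.
Half-life 0.303 d → k = ln 2 / 0.303 = 2.288 d⁻¹.
15.02·exp(−k·t) = 4.2 → t = ln(15.02/4.2)/k = 48130 s = 13.37 h.

13.4 h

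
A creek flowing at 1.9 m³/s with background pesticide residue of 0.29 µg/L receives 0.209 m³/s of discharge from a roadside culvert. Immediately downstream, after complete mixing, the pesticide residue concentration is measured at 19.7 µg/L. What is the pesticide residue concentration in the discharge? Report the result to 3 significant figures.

Mass balance: 1.900·0.2900 + 0.2090·Cₑ = 2.109·19.70
→ Cₑ = (2.109·19.70 − 1.900·0.2900) / 0.2090 = 196.2 µg/L.

196 µg/L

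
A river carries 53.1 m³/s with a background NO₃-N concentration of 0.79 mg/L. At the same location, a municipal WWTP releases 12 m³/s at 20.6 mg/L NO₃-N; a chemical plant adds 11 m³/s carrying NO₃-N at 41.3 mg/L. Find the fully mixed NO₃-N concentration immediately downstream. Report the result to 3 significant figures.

9.77 mg/L

Flow-weighted average: C = (53.10·0.7900 + 12.00·20.60 + 11.00·41.30) / 76.10 = 743.4/76.10 = 9.769 mg/L.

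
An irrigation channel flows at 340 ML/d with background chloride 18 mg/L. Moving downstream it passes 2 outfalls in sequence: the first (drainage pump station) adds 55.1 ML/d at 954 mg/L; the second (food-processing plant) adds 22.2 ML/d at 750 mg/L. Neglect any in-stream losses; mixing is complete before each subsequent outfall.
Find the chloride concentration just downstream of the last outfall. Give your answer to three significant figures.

Outfall 1: combined Q = 395.1 ML/d; C = (340.0·18.00 + 55.10·954.0)/395.1 = 148.5 mg/L.
Outfall 2: combined Q = 417.3 ML/d; C = (395.1·148.5 + 22.20·750.0)/417.3 = 180.5 mg/L.

181 mg/L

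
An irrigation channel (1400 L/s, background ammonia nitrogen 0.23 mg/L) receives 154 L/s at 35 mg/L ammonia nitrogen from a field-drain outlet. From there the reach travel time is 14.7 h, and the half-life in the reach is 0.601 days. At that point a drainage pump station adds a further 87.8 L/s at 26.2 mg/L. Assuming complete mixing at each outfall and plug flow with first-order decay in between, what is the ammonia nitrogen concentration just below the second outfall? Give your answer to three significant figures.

3.12 mg/L

After mixing, C = (1400·0.2300 + 154.0·35.00) / 1554 = 5712/1554 = 3.676 mg/L; combined flow 1554 L/s.
Half-life 0.601 d → k = ln 2 / 0.601 = 1.153 d⁻¹.
After decay, C = 3.676 × e^(−kt) = 3.676 × 0.4934 = 1.814 mg/L.
At the second outfall, C = (1554·1.814 + 87.80·26.20) / (1554 + 87.80) = 3.118 mg/L.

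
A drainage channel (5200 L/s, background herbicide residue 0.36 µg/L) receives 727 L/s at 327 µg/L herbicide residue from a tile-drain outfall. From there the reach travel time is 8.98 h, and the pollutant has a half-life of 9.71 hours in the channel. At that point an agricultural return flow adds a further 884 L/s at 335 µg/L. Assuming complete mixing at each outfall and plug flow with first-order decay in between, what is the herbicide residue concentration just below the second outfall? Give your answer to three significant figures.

After mixing, C = (5200·0.3600 + 727.0·327.0) / 5927 = 239600/5927 = 40.43 µg/L; combined flow 5927 L/s.
Half-life 9.71 h → k = ln 2 / 9.71 = 0.07138 h⁻¹ = 1.713 d⁻¹.
After decay, C = 40.43 × e^(−kt) = 40.43 × 0.5267 = 21.29 µg/L.
Second outfall: C = (5927·21.29 + 884.0·335.0)/6811 = 62.01 µg/L.

62.0 µg/L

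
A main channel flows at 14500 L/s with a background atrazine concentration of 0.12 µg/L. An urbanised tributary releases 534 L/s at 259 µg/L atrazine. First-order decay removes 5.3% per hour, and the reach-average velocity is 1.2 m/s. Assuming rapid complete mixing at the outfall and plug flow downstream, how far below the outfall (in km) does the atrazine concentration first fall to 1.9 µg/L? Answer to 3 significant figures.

After mixing, C = (14500·0.1200 + 534.0·259.0) / 15030 = 140000/15030 = 9.315 µg/L.
5.3%/h lost → k = −ln(1 − 0.053) = 0.05446 h⁻¹.
Set 9.315·exp(−k·t) = 1.9 → t = ln(9.315/1.9)/k = 105100 s = 29.19 h.
Distance = v·t = 1.2·105100 = 126100 m = 126.1 km.

126 km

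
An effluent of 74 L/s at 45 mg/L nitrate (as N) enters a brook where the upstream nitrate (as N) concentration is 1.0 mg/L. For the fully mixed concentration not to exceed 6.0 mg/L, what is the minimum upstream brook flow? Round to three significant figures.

Set C_mix = 6.0: (Q·1.000 + 74.00·45.00) / (Q + 74.00) = 6.0
→ Q = 74.00·(45.00 − 6.0)/(6.0 − 1.000) = 577.2 L/s.

577 L/s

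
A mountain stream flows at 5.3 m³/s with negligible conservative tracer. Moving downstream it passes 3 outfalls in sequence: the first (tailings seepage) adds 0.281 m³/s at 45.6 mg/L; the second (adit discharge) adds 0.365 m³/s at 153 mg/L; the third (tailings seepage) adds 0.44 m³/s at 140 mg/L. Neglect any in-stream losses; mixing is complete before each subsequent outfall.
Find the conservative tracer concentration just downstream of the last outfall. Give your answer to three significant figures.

Below outfall 1: Q → 5.581 m³/s, C = (5.300·0 + 0.2810·45.60)/5.581 = 2.296 mg/L.
Below outfall 2: Q → 5.946 m³/s, C = (5.581·2.296 + 0.3650·153.0)/5.946 = 11.55 mg/L.
Below outfall 3: Q → 6.386 m³/s, C = (5.946·11.55 + 0.4400·140.0)/6.386 = 20.40 mg/L.

20.4 mg/L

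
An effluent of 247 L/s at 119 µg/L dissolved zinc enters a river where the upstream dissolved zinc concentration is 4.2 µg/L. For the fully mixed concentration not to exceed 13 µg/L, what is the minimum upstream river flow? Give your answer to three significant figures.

Set C_mix = 13: (Q·4.200 + 247.0·119.0) / (Q + 247.0) = 13
→ Q = 247.0·(119.0 − 13)/(13 − 4.200) = 2975 L/s.

2980 L/s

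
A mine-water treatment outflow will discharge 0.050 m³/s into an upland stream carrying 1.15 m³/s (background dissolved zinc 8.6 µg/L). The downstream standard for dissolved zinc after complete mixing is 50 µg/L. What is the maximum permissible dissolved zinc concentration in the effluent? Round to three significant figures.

At the limit, (Qr·Cr + Qe·Cₑ)/(Qr + Qe) = 50:
Cₑ = (1.200·50 − 1.150·8.600) / 0.05000 = 1002 µg/L.

1000 µg/L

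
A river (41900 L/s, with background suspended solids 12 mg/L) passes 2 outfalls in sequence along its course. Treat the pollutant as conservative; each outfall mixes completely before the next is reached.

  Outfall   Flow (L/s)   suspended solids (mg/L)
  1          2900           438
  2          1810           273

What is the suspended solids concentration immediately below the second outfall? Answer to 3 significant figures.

Below outfall 1: Q → 44800 L/s, C = (41900·12.00 + 2900·438.0)/44800 = 39.58 mg/L.
Below outfall 2: Q → 46610 L/s, C = (44800·39.58 + 1810·273.0)/46610 = 48.64 mg/L.

48.6 mg/L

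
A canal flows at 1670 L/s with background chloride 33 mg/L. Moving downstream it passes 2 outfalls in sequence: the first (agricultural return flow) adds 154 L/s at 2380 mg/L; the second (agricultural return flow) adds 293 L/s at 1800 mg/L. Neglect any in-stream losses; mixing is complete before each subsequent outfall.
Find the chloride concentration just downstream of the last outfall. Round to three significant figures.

After outfall 1: Q = 1670 + 154.0 = 1824 L/s; C = (1670·33.00 + 154.0·2380)/1824 = 231.2 mg/L.
After outfall 2: Q = 1824 + 293.0 = 2117 L/s; C = (1824·231.2 + 293.0·1800)/2117 = 448.3 mg/L.

448 mg/L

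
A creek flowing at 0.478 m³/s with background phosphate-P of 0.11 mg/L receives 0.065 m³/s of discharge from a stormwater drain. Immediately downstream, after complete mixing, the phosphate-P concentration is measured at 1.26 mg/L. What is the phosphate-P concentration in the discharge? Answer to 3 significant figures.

9.72 mg/L

Mass balance: 0.4780·0.1100 + 0.06500·Cₑ = 0.5430·1.260
→ Cₑ = (0.5430·1.260 − 0.4780·0.1100) / 0.06500 = 9.717 mg/L.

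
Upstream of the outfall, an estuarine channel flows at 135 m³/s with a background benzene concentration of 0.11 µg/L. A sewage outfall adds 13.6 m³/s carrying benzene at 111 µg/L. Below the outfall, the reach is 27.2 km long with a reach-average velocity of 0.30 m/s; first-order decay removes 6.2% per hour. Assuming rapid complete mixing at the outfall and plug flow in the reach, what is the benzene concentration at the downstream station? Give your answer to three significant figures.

2.05 µg/L

After mixing, C = (135.0·0.1100 + 13.60·111.0) / 148.6 = 1524/148.6 = 10.26 µg/L.
Travel time t = 27.2·1000 / 0.30 = 90670 s = 25.19 h.
6.2%/h lost → k = −ln(1 − 0.062) = 0.06401 h⁻¹.
Decay over the reach: 10.26·exp(−kt) = 10.26·0.1995 = 2.047 µg/L.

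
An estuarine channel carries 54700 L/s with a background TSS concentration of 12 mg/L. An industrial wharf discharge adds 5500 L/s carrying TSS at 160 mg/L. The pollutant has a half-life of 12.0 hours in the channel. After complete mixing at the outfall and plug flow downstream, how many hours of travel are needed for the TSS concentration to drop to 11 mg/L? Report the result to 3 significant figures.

14.6 h

Flow-weighted average: C = (54700·12.00 + 5500·160.0) / 60200 = 1536000/60200 = 25.52 mg/L.
Half-life 12.0 h → k = ln 2 / 12.0 = 0.05776 h⁻¹ = 1.386 d⁻¹.
25.52·exp(−k·t) = 11 → t = ln(25.52/11)/k = 52450 s = 14.57 h.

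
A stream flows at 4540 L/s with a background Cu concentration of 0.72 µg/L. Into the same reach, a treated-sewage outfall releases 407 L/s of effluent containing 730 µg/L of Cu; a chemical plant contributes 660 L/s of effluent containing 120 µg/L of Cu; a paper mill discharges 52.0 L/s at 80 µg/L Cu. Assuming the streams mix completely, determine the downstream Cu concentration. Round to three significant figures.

67.8 µg/L

After mixing, C = (4540·0.7200 + 407.0·730.0 + 660.0·120.0 + 52.00·80.00) / 5659 = 383700/5659 = 67.81 µg/L.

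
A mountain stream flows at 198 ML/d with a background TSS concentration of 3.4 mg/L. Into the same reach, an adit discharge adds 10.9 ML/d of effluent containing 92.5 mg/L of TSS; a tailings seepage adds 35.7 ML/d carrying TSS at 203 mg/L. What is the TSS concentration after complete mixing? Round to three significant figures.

Conservation of mass: C = (198.0·3.400 + 10.90·92.50 + 35.70·203.0) / 244.6 = 8929/244.6 = 36.50 mg/L.

36.5 mg/L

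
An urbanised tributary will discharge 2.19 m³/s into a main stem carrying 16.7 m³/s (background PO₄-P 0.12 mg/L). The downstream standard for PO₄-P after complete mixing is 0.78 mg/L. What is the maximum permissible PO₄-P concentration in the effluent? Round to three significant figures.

At the limit, (Qr·Cr + Qe·Cₑ)/(Qr + Qe) = 0.78:
Cₑ = (18.89·0.78 − 16.70·0.1200) / 2.190 = 5.813 mg/L.

5.81 mg/L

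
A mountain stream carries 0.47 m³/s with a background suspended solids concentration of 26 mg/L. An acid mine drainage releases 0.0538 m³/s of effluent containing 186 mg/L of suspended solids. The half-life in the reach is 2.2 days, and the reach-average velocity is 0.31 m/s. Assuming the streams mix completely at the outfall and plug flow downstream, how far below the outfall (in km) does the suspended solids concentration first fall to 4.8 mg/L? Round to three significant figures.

Mixed concentration C = ΣQC/ΣQ = (0.4700·26.00 + 0.05380·186.0) / 0.5238 = 22.23/0.5238 = 42.43 mg/L.
Half-life 2.2 d → k = ln 2 / 2.2 = 0.3151 d⁻¹.
Set 42.43·exp(−k·t) = 4.8 → t = ln(42.43/4.8)/k = 597600 s = 166.0 h.
Distance = v·t = 0.31·597600 = 185300 m = 185.3 km.

185 km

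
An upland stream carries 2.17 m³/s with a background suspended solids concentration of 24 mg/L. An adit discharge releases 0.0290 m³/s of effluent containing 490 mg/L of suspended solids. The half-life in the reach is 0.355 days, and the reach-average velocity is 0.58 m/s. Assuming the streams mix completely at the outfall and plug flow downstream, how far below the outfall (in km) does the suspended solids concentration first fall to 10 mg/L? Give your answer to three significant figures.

Mass balance: C = (2.170·24.00 + 0.02900·490.0) / 2.199 = 66.29/2.199 = 30.15 mg/L.
Half-life 0.355 d → k = ln 2 / 0.355 = 1.953 d⁻¹.
Set 30.15·exp(−k·t) = 10 → t = ln(30.15/10)/k = 48830 s = 13.56 h.
Distance = v·t = 0.58·48830 = 28320 m = 28.32 km.

28.3 km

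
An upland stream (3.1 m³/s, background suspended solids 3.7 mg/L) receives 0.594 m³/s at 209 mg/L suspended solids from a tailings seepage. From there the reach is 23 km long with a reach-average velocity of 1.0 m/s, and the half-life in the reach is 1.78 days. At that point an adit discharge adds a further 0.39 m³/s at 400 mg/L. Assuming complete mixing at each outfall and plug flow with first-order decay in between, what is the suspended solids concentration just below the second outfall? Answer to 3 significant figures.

Mass balance: C = (3.100·3.700 + 0.5940·209.0) / 3.694 = 135.6/3.694 = 36.71 mg/L; combined flow 3.694 m³/s.
Travel time t = 23·1000 / 1.0 = 23000 s = 6.389 h.
Half-life 1.78 d → k = ln 2 / 1.78 = 0.3894 d⁻¹.
Applying C = C₀e^(−kt): 36.71 × 0.9015 = 33.10 mg/L.
Second outfall: C = (3.694·33.10 + 0.3900·400.0)/4.084 = 68.13 mg/L.

68.1 mg/L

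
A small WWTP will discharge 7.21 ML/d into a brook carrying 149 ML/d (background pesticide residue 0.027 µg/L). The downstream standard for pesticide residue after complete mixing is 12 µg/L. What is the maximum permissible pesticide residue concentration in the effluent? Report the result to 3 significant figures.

259 µg/L

At the limit, (Qr·Cr + Qe·Cₑ)/(Qr + Qe) = 12:
Cₑ = (156.2·12 − 149.0·0.02700) / 7.210 = 259.4 µg/L.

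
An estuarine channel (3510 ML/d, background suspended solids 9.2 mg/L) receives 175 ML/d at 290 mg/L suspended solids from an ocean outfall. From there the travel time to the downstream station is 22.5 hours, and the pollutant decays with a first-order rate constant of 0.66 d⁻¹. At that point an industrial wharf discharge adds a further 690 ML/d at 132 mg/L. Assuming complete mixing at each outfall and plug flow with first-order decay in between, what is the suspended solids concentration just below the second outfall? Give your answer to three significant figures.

After mixing, C = (3510·9.200 + 175.0·290.0) / 3685 = 83040/3685 = 22.54 mg/L; combined flow 3685 ML/d.
First-order decay: C = 22.54·exp(−k·t) = 22.54·0.5386 = 12.14 mg/L.
At the second outfall, C = (3685·12.14 + 690.0·132.0) / (3685 + 690.0) = 31.04 mg/L.

31.0 mg/L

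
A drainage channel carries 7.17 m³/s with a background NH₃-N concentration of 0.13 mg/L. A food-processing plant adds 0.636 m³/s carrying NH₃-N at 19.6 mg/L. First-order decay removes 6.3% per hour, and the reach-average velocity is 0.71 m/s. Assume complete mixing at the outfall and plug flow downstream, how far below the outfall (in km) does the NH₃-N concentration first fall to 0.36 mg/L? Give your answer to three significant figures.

Flow-weighted average: C = (7.170·0.1300 + 0.6360·19.60) / 7.806 = 13.40/7.806 = 1.716 mg/L.
6.3%/h lost → k = −ln(1 − 0.063) = 0.06507 h⁻¹.
Set 1.716·exp(−k·t) = 0.36 → t = ln(1.716/0.36)/k = 86410 s = 24.00 h.
Distance = v·t = 0.71·86410 = 61350 m = 61.35 km.

61.3 km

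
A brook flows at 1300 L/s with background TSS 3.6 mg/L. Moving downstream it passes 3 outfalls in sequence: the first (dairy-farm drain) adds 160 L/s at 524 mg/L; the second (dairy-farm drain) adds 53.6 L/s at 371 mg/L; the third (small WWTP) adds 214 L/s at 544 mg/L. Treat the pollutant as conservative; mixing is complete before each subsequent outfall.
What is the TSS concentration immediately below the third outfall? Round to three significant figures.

130 mg/L

Below outfall 1: Q → 1460 L/s, C = (1300·3.600 + 160.0·524.0)/1460 = 60.63 mg/L.
Below outfall 2: Q → 1514 L/s, C = (1460·60.63 + 53.60·371.0)/1514 = 71.62 mg/L.
Below outfall 3: Q → 1728 L/s, C = (1514·71.62 + 214.0·544.0)/1728 = 130.1 mg/L.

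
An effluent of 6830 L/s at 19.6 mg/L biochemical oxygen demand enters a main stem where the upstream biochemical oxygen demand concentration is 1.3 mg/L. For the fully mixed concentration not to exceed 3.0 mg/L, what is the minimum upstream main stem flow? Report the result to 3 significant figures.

66700 L/s

Set C_mix = 3.0: (Q·1.300 + 6830·19.60) / (Q + 6830) = 3.0
→ Q = 6830·(19.60 − 3.0)/(3.0 − 1.300) = 66690 L/s.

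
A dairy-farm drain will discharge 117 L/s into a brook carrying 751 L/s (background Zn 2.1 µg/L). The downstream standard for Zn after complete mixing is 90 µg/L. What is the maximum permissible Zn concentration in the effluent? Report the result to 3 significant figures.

654 µg/L

At the limit, (Qr·Cr + Qe·Cₑ)/(Qr + Qe) = 90:
Cₑ = (868.0·90 − 751.0·2.100) / 117.0 = 654.2 µg/L.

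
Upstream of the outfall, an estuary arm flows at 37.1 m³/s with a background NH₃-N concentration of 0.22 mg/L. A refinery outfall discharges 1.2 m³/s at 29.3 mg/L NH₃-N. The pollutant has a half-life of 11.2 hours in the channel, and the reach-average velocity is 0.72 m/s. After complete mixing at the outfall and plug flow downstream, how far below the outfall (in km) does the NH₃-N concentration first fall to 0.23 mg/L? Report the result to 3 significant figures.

Mass balance: C = (37.10·0.2200 + 1.200·29.30) / 38.30 = 43.32/38.30 = 1.131 mg/L.
Half-life 11.2 h → k = ln 2 / 11.2 = 0.06189 h⁻¹ = 1.485 d⁻¹.
Set 1.131·exp(−k·t) = 0.23 → t = ln(1.131/0.23)/k = 92660 s = 25.74 h.
Distance = v·t = 0.72·92660 = 66710 m = 66.71 km.

66.7 km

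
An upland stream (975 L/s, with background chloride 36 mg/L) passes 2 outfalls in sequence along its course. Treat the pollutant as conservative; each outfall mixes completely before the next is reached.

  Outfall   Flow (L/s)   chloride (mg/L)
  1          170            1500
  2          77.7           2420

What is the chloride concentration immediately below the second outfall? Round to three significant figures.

Below outfall 1: Q → 1145 L/s, C = (975.0·36.00 + 170.0·1500)/1145 = 253.4 mg/L.
Below outfall 2: Q → 1223 L/s, C = (1145·253.4 + 77.70·2420)/1223 = 391.0 mg/L.

391 mg/L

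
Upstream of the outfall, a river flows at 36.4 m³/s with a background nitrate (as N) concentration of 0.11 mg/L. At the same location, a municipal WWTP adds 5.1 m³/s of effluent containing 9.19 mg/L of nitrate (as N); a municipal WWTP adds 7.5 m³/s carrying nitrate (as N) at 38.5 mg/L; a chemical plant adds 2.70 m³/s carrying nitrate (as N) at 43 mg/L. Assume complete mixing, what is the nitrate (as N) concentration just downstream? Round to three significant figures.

Mixed concentration C = ΣQC/ΣQ = (36.40·0.1100 + 5.100·9.190 + 7.500·38.50 + 2.700·43.00) / 51.70 = 455.7/51.70 = 8.815 mg/L.

8.81 mg/L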